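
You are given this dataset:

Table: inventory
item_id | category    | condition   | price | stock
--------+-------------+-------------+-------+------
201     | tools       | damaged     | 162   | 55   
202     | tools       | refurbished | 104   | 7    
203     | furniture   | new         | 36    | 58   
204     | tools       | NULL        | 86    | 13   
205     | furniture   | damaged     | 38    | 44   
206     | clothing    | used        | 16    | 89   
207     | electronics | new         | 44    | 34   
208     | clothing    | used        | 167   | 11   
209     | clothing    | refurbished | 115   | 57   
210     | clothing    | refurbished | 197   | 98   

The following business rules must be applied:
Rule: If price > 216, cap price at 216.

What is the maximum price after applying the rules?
197

Step 1: Original maximum price = 197
Step 2: Check cap of 216 against maximum
Step 3: No records exceed the cap (max 197 <= cap 216), so no capping applies
Step 4: Maximum after transformation = 197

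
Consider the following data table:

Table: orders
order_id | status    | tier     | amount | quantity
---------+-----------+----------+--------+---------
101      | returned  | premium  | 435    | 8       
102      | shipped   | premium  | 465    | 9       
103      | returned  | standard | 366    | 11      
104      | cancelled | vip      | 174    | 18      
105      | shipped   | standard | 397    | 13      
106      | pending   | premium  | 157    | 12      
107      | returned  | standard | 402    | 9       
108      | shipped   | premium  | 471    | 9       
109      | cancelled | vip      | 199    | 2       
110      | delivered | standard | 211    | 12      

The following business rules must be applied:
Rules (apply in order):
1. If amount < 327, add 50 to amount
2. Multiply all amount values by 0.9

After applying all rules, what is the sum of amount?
3129.3

Step 1: Apply Rule 1 - Add 50 to records with amount < 327
  - 4 records affected: 741 + (4 × 50) = 941
  - Unaffected records: 2536
  - Sum after Rule 1: 3477
Step 2: Apply Rule 2 - Multiply all by 0.9
  - 3477 × 0.9 = 3129.3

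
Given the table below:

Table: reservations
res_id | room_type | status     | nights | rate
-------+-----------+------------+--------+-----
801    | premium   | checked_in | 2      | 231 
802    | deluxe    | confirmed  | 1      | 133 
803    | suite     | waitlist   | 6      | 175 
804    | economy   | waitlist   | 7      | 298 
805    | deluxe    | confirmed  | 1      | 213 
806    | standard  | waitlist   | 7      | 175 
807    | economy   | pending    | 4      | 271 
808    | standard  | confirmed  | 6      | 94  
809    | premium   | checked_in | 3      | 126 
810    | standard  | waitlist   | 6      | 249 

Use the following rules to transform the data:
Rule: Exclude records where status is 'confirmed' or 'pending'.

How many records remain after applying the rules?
6

Step 1: Count records to exclude
  - 3 (confirmed) + 1 (pending) = 4 records
Step 2: Total records: 10
Step 3: Remaining = 10 - 4 = 6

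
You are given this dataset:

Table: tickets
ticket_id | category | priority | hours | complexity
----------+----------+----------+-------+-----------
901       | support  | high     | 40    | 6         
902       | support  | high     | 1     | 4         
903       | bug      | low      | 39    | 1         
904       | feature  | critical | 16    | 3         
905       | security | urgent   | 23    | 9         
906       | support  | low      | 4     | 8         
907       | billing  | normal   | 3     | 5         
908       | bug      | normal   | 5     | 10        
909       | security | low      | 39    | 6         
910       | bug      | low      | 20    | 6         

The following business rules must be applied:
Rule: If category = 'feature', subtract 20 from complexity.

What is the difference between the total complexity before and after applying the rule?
20

Step 1: Original sum of complexity = 58
Step 2: 1 records have category = 'feature'
Step 3: Each affected record changes by -20
Step 4: Total change = 1 × -20 = -20
Step 5: New sum = 58 + -20 = 38
Step 6: Difference = |38 - 58| = 20
        (Sum decreased by 20)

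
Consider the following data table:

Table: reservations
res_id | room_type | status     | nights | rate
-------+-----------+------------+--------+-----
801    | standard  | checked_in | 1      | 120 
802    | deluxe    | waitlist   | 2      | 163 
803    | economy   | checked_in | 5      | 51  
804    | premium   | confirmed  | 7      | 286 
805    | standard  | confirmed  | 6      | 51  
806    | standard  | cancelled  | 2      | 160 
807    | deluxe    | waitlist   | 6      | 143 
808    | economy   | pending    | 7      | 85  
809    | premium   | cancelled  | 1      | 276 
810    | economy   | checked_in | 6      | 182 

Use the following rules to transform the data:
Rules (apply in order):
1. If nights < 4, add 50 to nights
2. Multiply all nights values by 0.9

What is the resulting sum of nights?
218.7

Step 1: Apply Rule 1 - Add 50 to records with nights < 4
  - 4 records affected: 6 + (4 × 50) = 206
  - Unaffected records: 37
  - Sum after Rule 1: 243
Step 2: Apply Rule 2 - Multiply all by 0.9
  - 243 × 0.9 = 218.7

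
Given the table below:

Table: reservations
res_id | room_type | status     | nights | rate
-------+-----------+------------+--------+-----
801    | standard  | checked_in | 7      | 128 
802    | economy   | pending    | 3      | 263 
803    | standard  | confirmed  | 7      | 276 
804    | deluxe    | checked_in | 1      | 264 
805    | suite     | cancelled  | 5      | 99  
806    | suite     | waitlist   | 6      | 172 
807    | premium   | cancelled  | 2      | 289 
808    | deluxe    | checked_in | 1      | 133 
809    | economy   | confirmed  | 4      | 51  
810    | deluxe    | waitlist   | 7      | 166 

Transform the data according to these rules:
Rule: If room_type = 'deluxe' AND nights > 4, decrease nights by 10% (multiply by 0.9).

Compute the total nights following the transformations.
42.3

Step 1: Find records where room_type = 'deluxe' AND nights > 4
Step 2: 1 records match, summing to 7
Step 3: After multiplier: 7 × 0.9 = 6.3
Step 4: Unaffected records sum: 36
Step 5: Final sum = 6.3 + 36 = 42.3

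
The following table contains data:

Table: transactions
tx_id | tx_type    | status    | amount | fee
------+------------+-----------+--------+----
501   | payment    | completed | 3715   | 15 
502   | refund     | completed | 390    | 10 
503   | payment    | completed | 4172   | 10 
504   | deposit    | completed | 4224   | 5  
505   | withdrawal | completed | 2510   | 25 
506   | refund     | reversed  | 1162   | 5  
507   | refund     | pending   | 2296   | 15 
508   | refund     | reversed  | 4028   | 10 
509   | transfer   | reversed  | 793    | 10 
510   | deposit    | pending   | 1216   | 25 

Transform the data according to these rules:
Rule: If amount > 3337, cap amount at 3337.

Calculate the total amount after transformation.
21715

Step 1: 4 records have amount > 3337
Step 2: These records originally summed to 16139
Step 3: After capping: 4 × 3337 = 13348
Step 4: Unaffected records sum: 8367
Step 5: Final sum = 13348 + 8367 = 21715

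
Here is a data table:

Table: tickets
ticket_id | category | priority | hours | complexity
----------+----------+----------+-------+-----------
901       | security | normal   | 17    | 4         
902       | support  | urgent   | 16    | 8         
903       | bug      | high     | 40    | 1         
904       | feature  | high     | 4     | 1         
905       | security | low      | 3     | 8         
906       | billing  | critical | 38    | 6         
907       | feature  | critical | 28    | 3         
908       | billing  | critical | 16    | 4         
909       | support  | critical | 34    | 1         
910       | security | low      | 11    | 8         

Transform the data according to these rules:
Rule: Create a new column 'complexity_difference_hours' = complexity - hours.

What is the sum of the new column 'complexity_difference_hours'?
-163

Step 1: For each record, compute complexity - hours
Example calculations:
  4 - 17 = -13
  8 - 16 = -8
  1 - 40 = -39
  ...
Step 2: Sum all derived values
Step 3: Total = -163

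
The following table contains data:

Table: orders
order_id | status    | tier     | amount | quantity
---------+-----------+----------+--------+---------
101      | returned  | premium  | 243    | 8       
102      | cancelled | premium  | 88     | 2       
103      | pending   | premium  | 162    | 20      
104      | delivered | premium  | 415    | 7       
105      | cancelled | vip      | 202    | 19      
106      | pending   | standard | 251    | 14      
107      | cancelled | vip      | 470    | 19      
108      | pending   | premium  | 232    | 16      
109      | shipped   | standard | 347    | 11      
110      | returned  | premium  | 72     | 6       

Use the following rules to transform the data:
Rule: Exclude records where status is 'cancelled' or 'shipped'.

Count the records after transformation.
6

Step 1: Count records to exclude
  - 3 (cancelled) + 1 (shipped) = 4 records
Step 2: Total records: 10
Step 3: Remaining = 10 - 4 = 6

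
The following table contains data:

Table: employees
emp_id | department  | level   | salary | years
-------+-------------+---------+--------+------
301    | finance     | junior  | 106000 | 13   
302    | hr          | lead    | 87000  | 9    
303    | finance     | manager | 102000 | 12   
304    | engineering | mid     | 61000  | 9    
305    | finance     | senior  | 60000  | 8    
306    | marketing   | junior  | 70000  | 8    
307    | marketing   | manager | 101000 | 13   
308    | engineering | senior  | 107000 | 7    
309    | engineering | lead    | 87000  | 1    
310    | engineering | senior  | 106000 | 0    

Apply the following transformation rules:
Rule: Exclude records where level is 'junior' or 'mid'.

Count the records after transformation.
7

Step 1: Count records to exclude
  - 2 (junior) + 1 (mid) = 3 records
Step 2: Total records: 10
Step 3: Remaining = 10 - 3 = 7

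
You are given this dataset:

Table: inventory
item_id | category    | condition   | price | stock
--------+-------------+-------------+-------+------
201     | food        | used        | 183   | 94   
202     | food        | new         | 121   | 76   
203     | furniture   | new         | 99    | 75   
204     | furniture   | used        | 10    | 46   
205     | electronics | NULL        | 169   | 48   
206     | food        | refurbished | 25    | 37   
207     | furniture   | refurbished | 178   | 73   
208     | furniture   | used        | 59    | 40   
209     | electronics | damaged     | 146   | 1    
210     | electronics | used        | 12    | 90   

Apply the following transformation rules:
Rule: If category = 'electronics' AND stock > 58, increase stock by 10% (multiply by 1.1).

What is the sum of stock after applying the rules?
589.0

Step 1: Find records where category = 'electronics' AND stock > 58
Step 2: 1 records match, summing to 90
Step 3: After multiplier: 90 × 1.1 = 99.0
Step 4: Unaffected records sum: 490
Step 5: Final sum = 99.0 + 490 = 589.0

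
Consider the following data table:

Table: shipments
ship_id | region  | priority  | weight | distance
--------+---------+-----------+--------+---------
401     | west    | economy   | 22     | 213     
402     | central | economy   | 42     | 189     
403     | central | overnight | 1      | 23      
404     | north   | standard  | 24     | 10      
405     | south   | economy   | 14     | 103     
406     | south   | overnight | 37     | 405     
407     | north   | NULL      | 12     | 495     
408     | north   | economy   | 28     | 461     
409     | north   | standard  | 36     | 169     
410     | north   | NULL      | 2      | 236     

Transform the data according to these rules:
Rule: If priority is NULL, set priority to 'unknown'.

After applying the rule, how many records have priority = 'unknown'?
2

Step 1: Count records where priority IS NULL
Step 2: Found 2 records with NULL priority
Step 3: These records will have priority set to 'unknown'
Step 4: Records already having priority = 'unknown': 0
Step 5: Answer: 2 + 0 = 2 records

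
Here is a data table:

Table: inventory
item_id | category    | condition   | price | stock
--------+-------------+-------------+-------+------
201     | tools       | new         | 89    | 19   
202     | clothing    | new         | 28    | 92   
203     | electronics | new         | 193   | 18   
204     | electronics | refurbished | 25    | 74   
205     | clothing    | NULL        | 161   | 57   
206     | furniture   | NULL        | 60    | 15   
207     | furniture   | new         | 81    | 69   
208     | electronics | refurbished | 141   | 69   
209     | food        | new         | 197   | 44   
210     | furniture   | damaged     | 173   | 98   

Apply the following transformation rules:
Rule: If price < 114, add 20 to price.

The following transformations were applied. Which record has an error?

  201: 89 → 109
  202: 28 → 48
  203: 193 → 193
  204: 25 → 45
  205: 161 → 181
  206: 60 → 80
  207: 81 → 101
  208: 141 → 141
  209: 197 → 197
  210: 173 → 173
Record 205 has an error. The correct transformed value should be 161, not 181.

Step 1: Check each record against the rule
Step 2: Record 205 has price = 161
Step 3: Since 161 >= 114, the bonus should not have been applied
Step 4: Correct value = 161, but claimed value = 181
Conclusion: Record 205 has the error.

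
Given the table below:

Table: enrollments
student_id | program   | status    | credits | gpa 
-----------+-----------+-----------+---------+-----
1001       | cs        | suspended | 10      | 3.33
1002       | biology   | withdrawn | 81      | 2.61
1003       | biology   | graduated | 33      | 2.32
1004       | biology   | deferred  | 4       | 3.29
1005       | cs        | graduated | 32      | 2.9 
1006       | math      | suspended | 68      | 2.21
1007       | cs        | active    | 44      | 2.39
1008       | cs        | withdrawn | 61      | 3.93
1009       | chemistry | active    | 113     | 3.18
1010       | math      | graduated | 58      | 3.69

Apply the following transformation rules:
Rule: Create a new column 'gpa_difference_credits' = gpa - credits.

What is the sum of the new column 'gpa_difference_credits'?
-474.15

Step 1: For each record, compute gpa - credits
Example calculations:
  3.33 - 10 = -6.67
  2.61 - 81 = -78.39
  2.32 - 33 = -30.68
  ...
Step 2: Sum all derived values
Step 3: Total = -474.15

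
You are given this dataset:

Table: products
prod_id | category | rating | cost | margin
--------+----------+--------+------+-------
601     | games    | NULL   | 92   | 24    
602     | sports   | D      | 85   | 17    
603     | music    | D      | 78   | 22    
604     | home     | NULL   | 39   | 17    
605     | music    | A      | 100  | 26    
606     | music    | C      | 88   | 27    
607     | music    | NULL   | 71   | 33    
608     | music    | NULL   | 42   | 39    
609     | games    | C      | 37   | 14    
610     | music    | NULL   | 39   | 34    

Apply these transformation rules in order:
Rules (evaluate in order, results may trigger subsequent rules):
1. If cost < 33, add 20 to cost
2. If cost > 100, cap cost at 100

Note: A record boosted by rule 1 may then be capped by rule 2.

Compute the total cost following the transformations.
671

Step 1: Apply rule 1 to records with cost < 33
  - 0 records get bonus of 20
  - Of these, 0 records then exceed 100 and get capped
Step 2: Apply rule 2 to records with cost > 100
  - 0 records (original) are capped
Step 3: Calculate final sum = 671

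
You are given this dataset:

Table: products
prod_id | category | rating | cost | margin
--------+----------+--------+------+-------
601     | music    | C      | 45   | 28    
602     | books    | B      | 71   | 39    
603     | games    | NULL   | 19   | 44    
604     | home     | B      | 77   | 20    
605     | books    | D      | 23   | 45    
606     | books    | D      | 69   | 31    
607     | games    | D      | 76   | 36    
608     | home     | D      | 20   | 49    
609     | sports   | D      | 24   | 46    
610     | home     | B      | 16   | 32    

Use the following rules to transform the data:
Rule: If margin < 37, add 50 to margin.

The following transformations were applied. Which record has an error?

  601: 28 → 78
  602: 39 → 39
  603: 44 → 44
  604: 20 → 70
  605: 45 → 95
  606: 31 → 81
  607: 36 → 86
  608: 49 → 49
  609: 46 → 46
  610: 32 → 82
Record 605 has an error. The correct transformed value should be 45, not 95.

Step 1: Check each record against the rule
Step 2: Record 605 has margin = 45
Step 3: Since 45 >= 37, the bonus should not have been applied
Step 4: Correct value = 45, but claimed value = 95
Conclusion: Record 605 has the error.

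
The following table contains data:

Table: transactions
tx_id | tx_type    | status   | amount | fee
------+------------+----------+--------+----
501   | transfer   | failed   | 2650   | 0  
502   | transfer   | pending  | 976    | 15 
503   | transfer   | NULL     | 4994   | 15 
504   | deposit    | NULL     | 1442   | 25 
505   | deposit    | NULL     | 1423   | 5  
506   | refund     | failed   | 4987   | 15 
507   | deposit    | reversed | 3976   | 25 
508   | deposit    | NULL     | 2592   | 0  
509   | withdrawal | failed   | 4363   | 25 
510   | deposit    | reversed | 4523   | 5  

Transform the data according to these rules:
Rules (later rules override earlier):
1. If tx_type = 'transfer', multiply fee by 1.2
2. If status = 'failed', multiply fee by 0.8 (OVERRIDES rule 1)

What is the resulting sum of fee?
128.0

Step 1: Rule 2 takes priority for records with status = 'failed'
  - 3 records: 40 × 0.8 = 32.0
Step 2: Rule 1 applies to remaining records with tx_type = 'transfer'
  - 2 records: 30 × 1.2 = 36.0
Step 3: Other records unchanged: 60
Step 4: Final sum = 32.0 + 36.0 + 60 = 128.0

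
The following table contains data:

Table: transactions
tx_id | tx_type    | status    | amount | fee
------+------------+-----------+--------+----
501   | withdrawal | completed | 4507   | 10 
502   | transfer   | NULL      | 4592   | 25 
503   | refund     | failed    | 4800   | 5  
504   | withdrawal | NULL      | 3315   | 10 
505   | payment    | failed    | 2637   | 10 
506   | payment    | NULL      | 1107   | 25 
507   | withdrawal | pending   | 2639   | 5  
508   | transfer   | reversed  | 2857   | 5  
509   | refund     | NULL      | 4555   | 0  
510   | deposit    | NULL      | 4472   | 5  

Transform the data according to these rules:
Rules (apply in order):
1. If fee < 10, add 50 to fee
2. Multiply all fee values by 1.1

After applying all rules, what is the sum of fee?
385.0

Step 1: Apply Rule 1 - Add 50 to records with fee < 10
  - 5 records affected: 20 + (5 × 50) = 270
  - Unaffected records: 80
  - Sum after Rule 1: 350
Step 2: Apply Rule 2 - Multiply all by 1.1
  - 350 × 1.1 = 385.0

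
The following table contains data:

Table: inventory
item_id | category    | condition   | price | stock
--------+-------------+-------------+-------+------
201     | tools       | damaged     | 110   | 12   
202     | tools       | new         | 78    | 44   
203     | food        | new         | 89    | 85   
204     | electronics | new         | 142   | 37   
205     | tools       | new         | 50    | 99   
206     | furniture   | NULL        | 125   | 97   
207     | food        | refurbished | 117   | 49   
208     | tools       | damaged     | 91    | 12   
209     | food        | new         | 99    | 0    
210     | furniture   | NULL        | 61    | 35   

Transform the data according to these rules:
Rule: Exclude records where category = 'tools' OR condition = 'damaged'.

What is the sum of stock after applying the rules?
303

Step 1: Find records where category = 'tools' OR condition = 'damaged'
Step 2: 4 records match, summing to 167
Step 3: Original sum: 470
Step 4: Remaining sum = 470 - 167 = 303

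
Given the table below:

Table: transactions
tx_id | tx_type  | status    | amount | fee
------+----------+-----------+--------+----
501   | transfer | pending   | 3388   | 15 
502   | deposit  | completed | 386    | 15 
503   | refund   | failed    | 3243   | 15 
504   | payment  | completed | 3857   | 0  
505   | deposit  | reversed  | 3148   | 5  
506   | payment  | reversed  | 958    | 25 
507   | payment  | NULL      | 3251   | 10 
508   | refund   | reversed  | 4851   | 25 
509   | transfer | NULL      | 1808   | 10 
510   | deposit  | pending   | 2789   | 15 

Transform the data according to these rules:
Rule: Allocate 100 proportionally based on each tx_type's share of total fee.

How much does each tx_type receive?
deposit: 25.93, payment: 25.93, refund: 29.63, transfer: 18.52

Step 1: Calculate total fee = 135
Step 2: Calculate each tx_type's proportion:
  deposit: 35/135 = 25.93% → 25.93
  payment: 35/135 = 25.93% → 25.93
  refund: 40/135 = 29.63% → 29.63
  transfer: 25/135 = 18.52% → 18.52
Step 3: Verify: sum of allocations ≈ 100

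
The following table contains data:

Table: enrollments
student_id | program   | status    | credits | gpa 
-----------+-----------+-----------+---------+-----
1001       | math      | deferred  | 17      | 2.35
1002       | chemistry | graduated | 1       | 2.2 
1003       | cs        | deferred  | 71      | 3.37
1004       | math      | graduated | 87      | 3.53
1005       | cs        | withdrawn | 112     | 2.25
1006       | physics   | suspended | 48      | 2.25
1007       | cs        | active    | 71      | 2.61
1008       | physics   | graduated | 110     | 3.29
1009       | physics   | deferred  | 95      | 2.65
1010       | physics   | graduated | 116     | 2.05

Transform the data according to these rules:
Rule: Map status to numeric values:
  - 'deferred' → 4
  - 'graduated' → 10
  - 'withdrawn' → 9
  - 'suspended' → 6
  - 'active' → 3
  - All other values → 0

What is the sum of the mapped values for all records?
70

Step 1: Apply mapping to each record
Step 2: Count by status:
  'deferred': 3 records × 4 = 12
  'graduated': 4 records × 10 = 40
  'withdrawn': 1 records × 9 = 9
  'suspended': 1 records × 6 = 6
  'active': 1 records × 3 = 3
Step 3: Sum all mapped values = 70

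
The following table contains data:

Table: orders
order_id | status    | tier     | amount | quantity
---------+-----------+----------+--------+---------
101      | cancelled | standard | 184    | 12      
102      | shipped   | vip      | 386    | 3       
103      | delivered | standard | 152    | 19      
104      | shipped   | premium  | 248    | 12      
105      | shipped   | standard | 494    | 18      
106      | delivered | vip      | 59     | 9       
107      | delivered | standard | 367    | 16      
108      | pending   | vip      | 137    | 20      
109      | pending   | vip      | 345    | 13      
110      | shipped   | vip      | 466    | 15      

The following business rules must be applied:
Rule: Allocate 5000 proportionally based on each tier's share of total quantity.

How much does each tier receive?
premium: 437.96, standard: 2372.26, vip: 2189.78

Step 1: Calculate total quantity = 137
Step 2: Calculate each tier's proportion:
  premium: 12/137 = 8.76% → 437.96
  standard: 65/137 = 47.45% → 2372.26
  vip: 60/137 = 43.80% → 2189.78
Step 3: Verify: sum of allocations ≈ 5000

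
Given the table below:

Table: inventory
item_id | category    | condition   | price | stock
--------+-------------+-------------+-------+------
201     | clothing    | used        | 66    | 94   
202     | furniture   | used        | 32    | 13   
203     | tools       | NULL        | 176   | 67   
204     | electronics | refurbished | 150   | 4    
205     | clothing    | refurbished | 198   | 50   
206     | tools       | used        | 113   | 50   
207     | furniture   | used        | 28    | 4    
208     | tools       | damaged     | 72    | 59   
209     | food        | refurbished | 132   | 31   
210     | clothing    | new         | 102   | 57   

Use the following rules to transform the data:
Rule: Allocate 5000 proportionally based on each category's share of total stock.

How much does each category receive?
clothing: 2342.66, electronics: 46.62, food: 361.31, furniture: 198.14, tools: 2051.28

Step 1: Calculate total stock = 429
Step 2: Calculate each category's proportion:
  clothing: 201/429 = 46.85% → 2342.66
  electronics: 4/429 = 0.93% → 46.62
  food: 31/429 = 7.23% → 361.31
  furniture: 17/429 = 3.96% → 198.14
  tools: 176/429 = 41.03% → 2051.28
Step 3: Verify: sum of allocations ≈ 5000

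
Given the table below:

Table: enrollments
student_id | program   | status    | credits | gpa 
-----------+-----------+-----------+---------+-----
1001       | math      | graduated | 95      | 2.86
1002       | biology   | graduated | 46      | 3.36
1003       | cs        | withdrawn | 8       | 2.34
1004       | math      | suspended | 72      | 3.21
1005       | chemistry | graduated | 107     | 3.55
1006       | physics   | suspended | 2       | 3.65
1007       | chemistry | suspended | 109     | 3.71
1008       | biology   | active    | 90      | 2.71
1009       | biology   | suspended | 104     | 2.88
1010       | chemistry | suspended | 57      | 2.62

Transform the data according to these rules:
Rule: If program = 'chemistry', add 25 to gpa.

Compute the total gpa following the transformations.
105.89

Step 1: Count records where program = 'chemistry': 3
Step 2: Total bonus added: 3 × 25 = 75
Step 3: Original sum of gpa: 30.89
Step 4: Final sum = 30.89 + 75 = 105.89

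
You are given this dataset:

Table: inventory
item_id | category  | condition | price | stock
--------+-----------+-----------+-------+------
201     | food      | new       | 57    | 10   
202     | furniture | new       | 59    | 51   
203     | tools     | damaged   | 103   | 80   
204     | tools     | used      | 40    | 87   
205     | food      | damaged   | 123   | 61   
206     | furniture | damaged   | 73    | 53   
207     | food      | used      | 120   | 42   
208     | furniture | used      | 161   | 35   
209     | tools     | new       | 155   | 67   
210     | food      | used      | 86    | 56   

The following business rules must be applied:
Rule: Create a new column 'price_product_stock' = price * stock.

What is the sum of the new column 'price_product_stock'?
52547

Step 1: For each record, compute price * stock
Example calculations:
  57 * 10 = 570
  59 * 51 = 3009
  103 * 80 = 8240
  ...
Step 2: Sum all derived values
Step 3: Total = 52547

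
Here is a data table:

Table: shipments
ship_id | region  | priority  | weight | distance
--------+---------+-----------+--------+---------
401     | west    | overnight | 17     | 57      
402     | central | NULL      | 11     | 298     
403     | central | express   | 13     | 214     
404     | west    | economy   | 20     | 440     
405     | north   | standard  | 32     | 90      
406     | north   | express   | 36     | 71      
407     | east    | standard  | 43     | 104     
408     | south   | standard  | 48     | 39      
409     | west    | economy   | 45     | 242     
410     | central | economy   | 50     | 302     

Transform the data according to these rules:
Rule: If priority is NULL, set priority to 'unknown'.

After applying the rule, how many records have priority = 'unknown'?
1

Step 1: Count records where priority IS NULL
Step 2: Found 1 records with NULL priority
Step 3: These records will have priority set to 'unknown'
Step 4: Records already having priority = 'unknown': 0
Step 5: Answer: 1 + 0 = 1 records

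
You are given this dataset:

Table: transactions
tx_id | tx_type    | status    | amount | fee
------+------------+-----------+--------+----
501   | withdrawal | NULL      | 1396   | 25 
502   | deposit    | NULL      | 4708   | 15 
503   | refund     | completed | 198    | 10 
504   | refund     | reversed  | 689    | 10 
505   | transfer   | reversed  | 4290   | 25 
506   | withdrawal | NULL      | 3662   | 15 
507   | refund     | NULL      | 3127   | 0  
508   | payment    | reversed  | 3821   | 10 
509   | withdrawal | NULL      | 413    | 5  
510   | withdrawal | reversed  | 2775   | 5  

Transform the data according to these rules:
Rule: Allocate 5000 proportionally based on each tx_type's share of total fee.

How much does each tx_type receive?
deposit: 625.0, payment: 416.67, refund: 833.33, transfer: 1041.67, withdrawal: 2083.33

Step 1: Calculate total fee = 120
Step 2: Calculate each tx_type's proportion:
  deposit: 15/120 = 12.50% → 625.0
  payment: 10/120 = 8.33% → 416.67
  refund: 20/120 = 16.67% → 833.33
  transfer: 25/120 = 20.83% → 1041.67
  withdrawal: 50/120 = 41.67% → 2083.33
Step 3: Verify: sum of allocations ≈ 5000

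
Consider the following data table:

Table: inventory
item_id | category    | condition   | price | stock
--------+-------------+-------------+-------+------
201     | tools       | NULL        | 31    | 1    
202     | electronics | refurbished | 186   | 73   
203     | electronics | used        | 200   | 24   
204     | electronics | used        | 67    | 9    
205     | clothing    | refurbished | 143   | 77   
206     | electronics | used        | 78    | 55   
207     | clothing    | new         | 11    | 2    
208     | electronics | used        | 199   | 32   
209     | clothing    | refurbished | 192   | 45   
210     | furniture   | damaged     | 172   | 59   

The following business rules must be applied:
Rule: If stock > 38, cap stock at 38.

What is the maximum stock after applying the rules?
38

Step 1: Original maximum stock = 77
Step 2: Apply cap at 38
Step 3: 5 records had stock > 38 and were capped
Step 4: Maximum after transformation = 38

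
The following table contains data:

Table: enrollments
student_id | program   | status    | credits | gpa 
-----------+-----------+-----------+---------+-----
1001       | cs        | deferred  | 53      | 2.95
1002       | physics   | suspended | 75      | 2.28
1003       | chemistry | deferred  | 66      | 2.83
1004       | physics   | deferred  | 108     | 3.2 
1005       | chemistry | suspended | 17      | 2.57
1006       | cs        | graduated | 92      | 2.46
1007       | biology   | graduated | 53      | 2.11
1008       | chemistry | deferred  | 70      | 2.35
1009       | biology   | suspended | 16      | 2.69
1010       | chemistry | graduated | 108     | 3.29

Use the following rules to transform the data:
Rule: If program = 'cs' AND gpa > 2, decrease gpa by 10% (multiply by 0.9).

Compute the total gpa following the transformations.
26.19

Step 1: Find records where program = 'cs' AND gpa > 2
Step 2: 2 records match, summing to 5.41
Step 3: After multiplier: 5.41 × 0.9 = 4.87
Step 4: Unaffected records sum: 21.32
Step 5: Final sum = 4.87 + 21.32 = 26.19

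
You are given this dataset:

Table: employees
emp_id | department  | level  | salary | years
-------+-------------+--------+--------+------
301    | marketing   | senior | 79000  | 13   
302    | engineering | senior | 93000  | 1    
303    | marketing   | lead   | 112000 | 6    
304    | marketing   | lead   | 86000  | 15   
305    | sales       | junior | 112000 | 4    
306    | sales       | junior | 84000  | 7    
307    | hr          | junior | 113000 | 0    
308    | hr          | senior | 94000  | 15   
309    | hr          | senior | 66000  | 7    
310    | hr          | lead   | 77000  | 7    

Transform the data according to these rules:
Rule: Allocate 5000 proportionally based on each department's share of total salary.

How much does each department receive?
engineering: 507.64, hr: 1910.48, marketing: 1512.01, sales: 1069.87

Step 1: Calculate total salary = 916000
Step 2: Calculate each department's proportion:
  engineering: 93000/916000 = 10.15% → 507.64
  hr: 350000/916000 = 38.21% → 1910.48
  marketing: 277000/916000 = 30.24% → 1512.01
  sales: 196000/916000 = 21.40% → 1069.87
Step 3: Verify: sum of allocations ≈ 5000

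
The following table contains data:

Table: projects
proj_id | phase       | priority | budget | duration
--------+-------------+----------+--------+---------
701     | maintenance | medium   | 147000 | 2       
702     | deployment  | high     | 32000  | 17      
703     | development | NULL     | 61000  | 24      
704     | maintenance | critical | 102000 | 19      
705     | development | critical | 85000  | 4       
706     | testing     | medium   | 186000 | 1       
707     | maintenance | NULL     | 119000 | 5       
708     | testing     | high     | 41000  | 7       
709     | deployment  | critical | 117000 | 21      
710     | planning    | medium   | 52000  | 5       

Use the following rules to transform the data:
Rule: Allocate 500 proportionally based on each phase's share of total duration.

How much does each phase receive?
deployment: 180.95, development: 133.33, maintenance: 123.81, planning: 23.81, testing: 38.1

Step 1: Calculate total duration = 105
Step 2: Calculate each phase's proportion:
  deployment: 38/105 = 36.19% → 180.95
  development: 28/105 = 26.67% → 133.33
  maintenance: 26/105 = 24.76% → 123.81
  planning: 5/105 = 4.76% → 23.81
  testing: 8/105 = 7.62% → 38.1
Step 3: Verify: sum of allocations ≈ 500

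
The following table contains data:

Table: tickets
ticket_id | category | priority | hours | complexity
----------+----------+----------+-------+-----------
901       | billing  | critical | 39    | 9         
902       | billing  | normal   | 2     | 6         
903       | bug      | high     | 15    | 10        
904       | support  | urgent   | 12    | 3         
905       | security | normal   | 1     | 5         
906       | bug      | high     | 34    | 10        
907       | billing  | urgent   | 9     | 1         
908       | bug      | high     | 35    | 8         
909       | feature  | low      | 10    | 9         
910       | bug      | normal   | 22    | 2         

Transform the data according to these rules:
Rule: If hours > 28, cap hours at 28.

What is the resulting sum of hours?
155

Step 1: 3 records have hours > 28
Step 2: These records originally summed to 108
Step 3: After capping: 3 × 28 = 84
Step 4: Unaffected records sum: 71
Step 5: Final sum = 84 + 71 = 155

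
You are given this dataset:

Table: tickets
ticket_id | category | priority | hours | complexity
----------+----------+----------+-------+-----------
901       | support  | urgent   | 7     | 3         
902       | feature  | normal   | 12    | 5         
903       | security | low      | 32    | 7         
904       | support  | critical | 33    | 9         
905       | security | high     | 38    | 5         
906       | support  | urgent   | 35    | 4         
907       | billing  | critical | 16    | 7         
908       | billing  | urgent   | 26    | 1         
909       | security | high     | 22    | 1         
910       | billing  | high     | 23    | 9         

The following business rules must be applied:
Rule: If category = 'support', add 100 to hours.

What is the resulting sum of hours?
544

Step 1: Count records where category = 'support': 3
Step 2: Total bonus added: 3 × 100 = 300
Step 3: Original sum of hours: 244
Step 4: Final sum = 244 + 300 = 544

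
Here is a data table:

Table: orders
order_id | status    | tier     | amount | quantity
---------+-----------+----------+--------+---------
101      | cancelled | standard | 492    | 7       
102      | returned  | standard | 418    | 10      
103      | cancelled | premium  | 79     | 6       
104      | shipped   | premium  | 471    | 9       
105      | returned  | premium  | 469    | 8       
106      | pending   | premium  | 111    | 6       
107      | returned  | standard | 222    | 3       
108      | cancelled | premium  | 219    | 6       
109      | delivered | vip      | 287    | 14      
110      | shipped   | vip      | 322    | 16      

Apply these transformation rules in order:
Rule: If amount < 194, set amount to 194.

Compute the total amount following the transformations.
3288

Step 1: 2 records have amount < 194
Step 2: These records originally summed to 190
Step 3: After setting to minimum: 2 × 194 = 388
Step 4: Unaffected records sum: 2900
Step 5: Final sum = 388 + 2900 = 3288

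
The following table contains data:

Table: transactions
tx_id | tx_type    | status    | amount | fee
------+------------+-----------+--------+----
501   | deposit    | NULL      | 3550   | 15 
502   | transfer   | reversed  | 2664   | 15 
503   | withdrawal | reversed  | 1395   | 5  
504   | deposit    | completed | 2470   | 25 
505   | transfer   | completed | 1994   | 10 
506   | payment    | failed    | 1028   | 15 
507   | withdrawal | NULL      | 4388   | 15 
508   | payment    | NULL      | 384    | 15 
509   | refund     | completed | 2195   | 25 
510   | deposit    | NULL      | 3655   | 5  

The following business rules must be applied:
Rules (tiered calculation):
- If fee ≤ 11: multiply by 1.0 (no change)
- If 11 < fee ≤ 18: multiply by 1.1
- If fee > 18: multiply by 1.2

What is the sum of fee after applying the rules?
162.5

Step 1: Tier 1 (fee ≤ 11): 3 records, sum = 20 × 1.0 = 20.0
Step 2: Tier 2 (11 < fee ≤ 18): 5 records, sum = 75 × 1.1 = 82.5
Step 3: Tier 3 (fee > 18): 2 records, sum = 50 × 1.2 = 60.0
Step 4: Final sum = 20.0 + 82.5 + 60.0 = 162.5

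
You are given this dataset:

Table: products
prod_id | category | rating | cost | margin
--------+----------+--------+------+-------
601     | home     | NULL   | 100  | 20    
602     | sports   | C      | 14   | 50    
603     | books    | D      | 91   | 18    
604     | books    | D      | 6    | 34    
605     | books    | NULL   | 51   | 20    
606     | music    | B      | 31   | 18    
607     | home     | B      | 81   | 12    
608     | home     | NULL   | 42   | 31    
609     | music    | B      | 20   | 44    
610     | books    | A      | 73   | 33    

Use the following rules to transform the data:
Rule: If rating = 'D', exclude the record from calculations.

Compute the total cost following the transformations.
412

Step 1: Identify records where rating = 'D'
Step 2: The excluded records sum to 97
Step 3: Original total cost = 509
Step 4: Remaining total = 509 - 97 = 412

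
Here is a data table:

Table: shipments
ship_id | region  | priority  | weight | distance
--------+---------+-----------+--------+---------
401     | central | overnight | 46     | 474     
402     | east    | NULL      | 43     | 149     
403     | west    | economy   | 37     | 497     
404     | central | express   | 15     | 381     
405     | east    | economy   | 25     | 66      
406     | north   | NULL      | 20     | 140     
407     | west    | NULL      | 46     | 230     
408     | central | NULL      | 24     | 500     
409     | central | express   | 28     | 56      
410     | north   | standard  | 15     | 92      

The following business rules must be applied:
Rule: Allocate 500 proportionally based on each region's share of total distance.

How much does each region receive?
central: 272.92, east: 41.59, north: 44.87, west: 140.62

Step 1: Calculate total distance = 2585
Step 2: Calculate each region's proportion:
  central: 1411/2585 = 54.58% → 272.92
  east: 215/2585 = 8.32% → 41.59
  north: 232/2585 = 8.97% → 44.87
  west: 727/2585 = 28.12% → 140.62
Step 3: Verify: sum of allocations ≈ 500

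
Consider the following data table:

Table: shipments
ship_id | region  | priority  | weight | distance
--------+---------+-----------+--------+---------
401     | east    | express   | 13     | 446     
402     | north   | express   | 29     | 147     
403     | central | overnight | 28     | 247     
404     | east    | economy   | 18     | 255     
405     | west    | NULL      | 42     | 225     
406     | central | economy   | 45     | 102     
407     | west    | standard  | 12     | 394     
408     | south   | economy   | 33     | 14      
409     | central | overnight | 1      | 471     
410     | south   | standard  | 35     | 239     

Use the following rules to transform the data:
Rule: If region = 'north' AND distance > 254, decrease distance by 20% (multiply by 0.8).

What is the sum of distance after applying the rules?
2540

Step 1: Find records where region = 'north' AND distance > 254
Step 2: 0 records match, summing to 0
Step 3: After multiplier: 0 × 0.8 = 0.0
Step 4: Unaffected records sum: 2540
Step 5: Final sum = 0.0 + 2540 = 2540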